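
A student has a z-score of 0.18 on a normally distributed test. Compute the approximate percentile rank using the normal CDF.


CDF(z) = 0.5 * (1 + erf(z/sqrt(2)))
erf(0.1273) = 0.1428
CDF = 0.5714
Percentile rank = 0.5714 * 100 = 57.14

57.14


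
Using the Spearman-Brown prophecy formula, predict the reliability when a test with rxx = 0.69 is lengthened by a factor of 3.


r_new = (n * rxx) / (1 + (n-1) * rxx)
r_new = (3 * 0.69) / (1 + 2 * 0.69)
r_new = 2.07 / 2.38
r_new = 0.8697

0.8697


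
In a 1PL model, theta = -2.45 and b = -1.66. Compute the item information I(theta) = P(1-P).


P = 1/(1+exp(-(-2.45--1.66))) = 0.3122
I = P*(1-P) = 0.3122 * 0.6878
I = 0.2147

0.2147


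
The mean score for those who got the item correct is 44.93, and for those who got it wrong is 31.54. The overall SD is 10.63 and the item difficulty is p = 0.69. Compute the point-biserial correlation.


q = 1 - p = 0.31
rpb = ((M1 - M0) / SD) * sqrt(p * q)
rpb = ((44.93 - 31.54) / 10.63) * sqrt(0.69 * 0.31)
rpb = 0.5826

0.5826


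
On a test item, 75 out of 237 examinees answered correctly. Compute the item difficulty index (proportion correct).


Item difficulty p = number correct / total examinees
p = 75 / 237
p = 0.3165

0.3165


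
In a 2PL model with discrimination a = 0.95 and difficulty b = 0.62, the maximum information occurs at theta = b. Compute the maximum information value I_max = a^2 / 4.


For 2PL, max info at theta = b = 0.62
I_max = a^2 / 4 = 0.95^2 / 4
= 0.9025 / 4
I_max = 0.2256

0.2256


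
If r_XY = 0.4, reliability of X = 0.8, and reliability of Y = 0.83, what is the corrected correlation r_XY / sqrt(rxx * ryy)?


r_corrected = rxy / sqrt(rxx * ryy)
= 0.4 / sqrt(0.8 * 0.83)
= 0.4 / sqrt(0.664)
= 0.4 / 0.814862
r_corrected = 0.4909

0.4909


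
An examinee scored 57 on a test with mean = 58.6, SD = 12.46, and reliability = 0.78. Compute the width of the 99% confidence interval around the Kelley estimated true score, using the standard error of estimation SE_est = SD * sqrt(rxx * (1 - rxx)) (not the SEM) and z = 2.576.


True score estimate = 0.78*57 + 0.22*58.6 = 57.352
SE_est = SD * sqrt(rxx * (1 - rxx)) = 12.46 * sqrt(0.78 * 0.22) = 12.46 * sqrt(0.1716) = 5.161509
CI = T_est +/- z * SE_est, so width = 2 * z * SE_est = 2 * 2.576 * 5.161509
Width = 26.5921

26.5921


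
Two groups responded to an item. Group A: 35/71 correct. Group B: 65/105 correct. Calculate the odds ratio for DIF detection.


Odds_A = 35/36 = 0.9722
Odds_B = 65/40 = 1.625
OR = Odds_A / Odds_B = 0.9722 / 1.625
Exactly, OR = (35 * 40) / (36 * 65) = 1400 / 2340
OR = 0.5983

0.5983


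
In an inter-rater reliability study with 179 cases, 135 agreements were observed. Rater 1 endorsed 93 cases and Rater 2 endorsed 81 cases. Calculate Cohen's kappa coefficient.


P_o = 135/179 = 0.75419
P_e = (93*81 + 86*98) / 32041 = 0.498143
kappa = (P_o - P_e) / (1 - P_e)
kappa = (0.75419 - 0.498143) / (1 - 0.498143)
kappa = 0.5102

0.5102


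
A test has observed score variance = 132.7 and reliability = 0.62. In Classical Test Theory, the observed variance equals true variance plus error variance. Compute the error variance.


var_true = rxx * var_obs = 0.62 * 132.7 = 82.274
var_error = var_obs - var_true
var_error = 132.7 - 82.274
var_error = 50.426

50.426


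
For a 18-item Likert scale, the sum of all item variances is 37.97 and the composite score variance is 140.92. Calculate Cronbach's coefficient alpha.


alpha = (k/(k-1)) * (1 - sum(si^2)/s_total^2)
= (18/17) * (1 - 37.97/140.92)
alpha = 0.7735

0.7735


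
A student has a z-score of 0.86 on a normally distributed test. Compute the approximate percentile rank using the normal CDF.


CDF(z) = 0.5 * (1 + erf(z/sqrt(2)))
erf(0.6081) = 0.6102
CDF = 0.8051
Percentile rank = 0.8051 * 100 = 80.51

80.51


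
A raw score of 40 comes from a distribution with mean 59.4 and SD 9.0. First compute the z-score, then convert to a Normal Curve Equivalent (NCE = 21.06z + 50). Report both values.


z = (X - mean) / SD = (40 - 59.4) / 9.0
z = -19.4 / 9.0
z = -2.1556
NCE = NCE = 21.06z + 50
Carry z at full precision (z = -19.4 / 9.0) into the conversion:
NCE = 21.06 * (-19.4 / 9.0) + 50 = -408.564 / 9.0 + 50
NCE = -45.396 + 50
NCE = 4.604

4.604


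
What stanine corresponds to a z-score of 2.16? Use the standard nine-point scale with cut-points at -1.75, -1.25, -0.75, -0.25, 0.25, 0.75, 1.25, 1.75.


Stanine boundaries: [-1.75, -1.25, -0.75, -0.25, 0.25, 0.75, 1.25, 1.75]
z = 2.16
Check each boundary:
  z >= -1.75 -> could be stanine 2
  z >= -1.25 -> could be stanine 3
  z >= -0.75 -> could be stanine 4
  z >= -0.25 -> could be stanine 5
  z >= 0.25 -> could be stanine 6
  z >= 0.75 -> could be stanine 7
  z >= 1.25 -> could be stanine 8
  z >= 1.75 -> could be stanine 9
Highest qualifying boundary gives stanine = 9

9


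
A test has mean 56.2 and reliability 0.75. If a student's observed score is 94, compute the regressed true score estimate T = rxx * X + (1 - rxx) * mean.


T_est = rxx * X + (1 - rxx) * mean
T_est = 0.75 * 94 + 0.25 * 56.2
T_est = 70.5 + 14.05
T_est = 84.55

84.55


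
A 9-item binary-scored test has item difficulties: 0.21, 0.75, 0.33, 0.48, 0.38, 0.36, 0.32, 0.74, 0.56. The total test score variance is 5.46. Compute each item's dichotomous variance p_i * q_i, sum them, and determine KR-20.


For each item, compute p_i * q_i:
  Item 1: 0.21 * 0.79 = 0.1659
  Item 2: 0.75 * 0.25 = 0.1875
  Item 3: 0.33 * 0.67 = 0.2211
  Item 4: 0.48 * 0.52 = 0.2496
  Item 5: 0.38 * 0.62 = 0.2356
  Item 6: 0.36 * 0.64 = 0.2304
  Item 7: 0.32 * 0.68 = 0.2176
  Item 8: 0.74 * 0.26 = 0.1924
  Item 9: 0.56 * 0.44 = 0.2464
Sum(p_i * q_i) = 0.1659 + 0.1875 + 0.2211 + 0.2496 + 0.2356 + 0.2304 + 0.2176 + 0.1924 + 0.2464 = 1.9465
KR-20 = (k/(k-1)) * (1 - Sum(p_i*q_i) / Var_total)
= (9/8) * (1 - 1.9465/5.46)
= 1.125 * 0.6435
KR-20 = 0.7239

0.7239


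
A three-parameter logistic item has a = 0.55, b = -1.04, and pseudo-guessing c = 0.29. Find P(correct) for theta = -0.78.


logit = 0.55*(-0.78 - -1.04) = 0.143
P* = 1/(1 + exp(-0.143)) = 0.5357
P = 0.29 + (1 - 0.29) * 0.5357
P = 0.6703

0.6703


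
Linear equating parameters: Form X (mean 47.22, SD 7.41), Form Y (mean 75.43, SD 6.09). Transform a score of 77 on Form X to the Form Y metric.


slope = SD_Y / SD_X = 6.09 / 7.41 ~ 0.8219
intercept = mean_Y - slope * mean_X = 75.43 - (6.09 / 7.41) * 47.22 ~ 36.6217
Y = slope * X + intercept. To avoid rounding drift from the rounded slope/intercept, evaluate the equivalent form Y = mean_Y + SD_Y * (X - mean_X) / SD_X at full precision:
Y = 75.43 + 6.09 * (77 - 47.22) / 7.41
Y = 75.43 + 6.09 * 29.78 / 7.41
Y = 75.43 + 181.3602 / 7.41
Y = 75.43 + 24.4751
Y = 99.9051

99.9051


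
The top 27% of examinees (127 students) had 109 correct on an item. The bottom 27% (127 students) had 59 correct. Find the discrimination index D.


p_upper = 109/127 = 0.8583
p_lower = 59/127 = 0.4646
D = 0.8583 - 0.4646 = 0.3937

0.3937


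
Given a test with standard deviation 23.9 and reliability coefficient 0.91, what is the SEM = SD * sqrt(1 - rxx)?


SEM = SD * sqrt(1 - rxx)
SEM = 23.9 * sqrt(1 - 0.91)
SEM = 23.9 * sqrt(0.09) = 23.9 * 0.3
SEM = 7.17

7.17


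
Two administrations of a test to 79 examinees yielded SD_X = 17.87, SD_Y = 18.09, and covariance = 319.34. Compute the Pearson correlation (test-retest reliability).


r = cov(X,Y) / (SD_X * SD_Y)
r = 319.34 / (17.87 * 18.09)
r = 319.34 / 323.2683
r = 0.9878

0.9878


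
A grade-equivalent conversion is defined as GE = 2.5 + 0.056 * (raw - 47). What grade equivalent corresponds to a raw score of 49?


raw - median = 49 - 47 = 2
slope * diff = 0.056 * 2 = 0.112
GE = 2.5 + 0.112
GE = 2.612

2.612


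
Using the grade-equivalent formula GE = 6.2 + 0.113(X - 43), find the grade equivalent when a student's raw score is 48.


raw - median = 48 - 43 = 5
slope * diff = 0.113 * 5 = 0.565
GE = 6.2 + 0.565
GE = 6.765

6.765


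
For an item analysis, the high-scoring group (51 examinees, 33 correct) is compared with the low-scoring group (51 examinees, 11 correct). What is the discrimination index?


p_upper = 33/51 = 0.6471
p_lower = 11/51 = 0.2157
D = 0.6471 - 0.2157 = 0.4314

0.4314


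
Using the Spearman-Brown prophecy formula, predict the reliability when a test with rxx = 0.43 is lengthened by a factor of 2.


r_new = (n * rxx) / (1 + (n-1) * rxx)
r_new = (2 * 0.43) / (1 + 1 * 0.43)
r_new = 0.86 / 1.43
r_new = 0.6014

0.6014


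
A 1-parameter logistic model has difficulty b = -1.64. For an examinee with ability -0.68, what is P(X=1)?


theta - b = -0.68 - -1.64 = 0.96
exp(-(theta - b)) = exp(-0.96) = 0.3829
P = 1 / (1 + 0.3829)
P = 0.7231

0.7231


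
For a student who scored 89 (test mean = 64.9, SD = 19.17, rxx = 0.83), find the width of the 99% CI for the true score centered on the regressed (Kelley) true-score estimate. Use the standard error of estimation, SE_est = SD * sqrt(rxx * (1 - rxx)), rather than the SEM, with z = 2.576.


True score estimate = 0.83*89 + 0.17*64.9 = 84.903
SE_est = SD * sqrt(rxx * (1 - rxx)) = 19.17 * sqrt(0.83 * 0.17) = 19.17 * sqrt(0.1411) = 7.200881
CI = T_est +/- z * SE_est, so width = 2 * z * SE_est = 2 * 2.576 * 7.200881
Width = 37.0989

37.0989


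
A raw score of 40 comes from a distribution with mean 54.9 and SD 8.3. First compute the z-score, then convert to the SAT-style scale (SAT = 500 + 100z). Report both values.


z = (X - mean) / SD = (40 - 54.9) / 8.3
z = -14.9 / 8.3
z = -1.7952
SAT-scale = SAT = 500 + 100z
Carry z at full precision (z = -14.9 / 8.3) into the conversion:
SAT-scale = 500 + 100 * (-14.9 / 8.3) = 500 + -1490 / 8.3
SAT-scale = 500 + -179.5181
SAT-scale = 320.4819

320.4819


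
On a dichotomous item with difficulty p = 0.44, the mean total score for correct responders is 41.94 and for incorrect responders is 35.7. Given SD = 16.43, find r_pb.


q = 1 - p = 0.56
rpb = ((M1 - M0) / SD) * sqrt(p * q)
rpb = ((41.94 - 35.7) / 16.43) * sqrt(0.44 * 0.56)
rpb = 0.1885

0.1885


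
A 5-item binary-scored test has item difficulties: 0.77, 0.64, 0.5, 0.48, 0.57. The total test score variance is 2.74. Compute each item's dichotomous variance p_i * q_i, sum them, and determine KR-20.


For each item, compute p_i * q_i:
  Item 1: 0.77 * 0.23 = 0.1771
  Item 2: 0.64 * 0.36 = 0.2304
  Item 3: 0.5 * 0.5 = 0.25
  Item 4: 0.48 * 0.52 = 0.2496
  Item 5: 0.57 * 0.43 = 0.2451
Sum(p_i * q_i) = 0.1771 + 0.2304 + 0.25 + 0.2496 + 0.2451 = 1.1522
KR-20 = (k/(k-1)) * (1 - Sum(p_i*q_i) / Var_total)
= (5/4) * (1 - 1.1522/2.74)
= 1.25 * 0.5795
KR-20 = 0.7244

0.7244


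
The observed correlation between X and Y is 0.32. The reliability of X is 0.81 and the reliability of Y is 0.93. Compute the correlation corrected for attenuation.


r_corrected = rxy / sqrt(rxx * ryy)
= 0.32 / sqrt(0.81 * 0.93)
= 0.32 / sqrt(0.7533)
= 0.32 / 0.867929
r_corrected = 0.3687

0.3687


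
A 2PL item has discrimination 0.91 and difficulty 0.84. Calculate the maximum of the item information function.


For 2PL, max info at theta = b = 0.84
I_max = a^2 / 4 = 0.91^2 / 4
= 0.8281 / 4
I_max = 0.207

0.207


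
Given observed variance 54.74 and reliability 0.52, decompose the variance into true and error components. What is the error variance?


var_true = rxx * var_obs = 0.52 * 54.74 = 28.4648
var_error = var_obs - var_true
var_error = 54.74 - 28.4648
var_error = 26.2752

26.2752


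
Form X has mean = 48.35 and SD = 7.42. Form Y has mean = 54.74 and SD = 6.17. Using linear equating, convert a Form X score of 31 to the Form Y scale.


slope = SD_Y / SD_X = 6.17 / 7.42 ~ 0.8315
intercept = mean_Y - slope * mean_X = 54.74 - (6.17 / 7.42) * 48.35 ~ 14.5352
Y = slope * X + intercept. To avoid rounding drift from the rounded slope/intercept, evaluate the equivalent form Y = mean_Y + SD_Y * (X - mean_X) / SD_X at full precision:
Y = 54.74 + 6.17 * (31 - 48.35) / 7.42
Y = 54.74 - 6.17 * 17.35 / 7.42
Y = 54.74 - 107.0495 / 7.42
Y = 54.74 - 14.4272
Y = 40.3128

40.3128


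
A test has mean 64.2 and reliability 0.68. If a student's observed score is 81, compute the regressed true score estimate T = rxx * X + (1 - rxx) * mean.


T_est = rxx * X + (1 - rxx) * mean
T_est = 0.68 * 81 + 0.32 * 64.2
T_est = 55.08 + 20.544
T_est = 75.624

75.624


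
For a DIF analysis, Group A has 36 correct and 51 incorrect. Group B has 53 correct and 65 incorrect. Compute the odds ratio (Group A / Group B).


Odds_A = 36/51 = 0.7059
Odds_B = 53/65 = 0.8154
OR = Odds_A / Odds_B = 0.7059 / 0.8154
Exactly, OR = (36 * 65) / (51 * 53) = 2340 / 2703
OR = 0.8657

0.8657


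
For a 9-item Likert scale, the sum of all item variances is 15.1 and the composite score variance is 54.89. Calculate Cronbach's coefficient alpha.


alpha = (k/(k-1)) * (1 - sum(si^2)/s_total^2)
= (9/8) * (1 - 15.1/54.89)
alpha = 0.8155

0.8155


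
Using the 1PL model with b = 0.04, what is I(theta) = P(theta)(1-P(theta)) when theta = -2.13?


P = 1/(1+exp(-(-2.13-0.04))) = 0.1025
I = P*(1-P) = 0.1025 * 0.8975
I = 0.092

0.092


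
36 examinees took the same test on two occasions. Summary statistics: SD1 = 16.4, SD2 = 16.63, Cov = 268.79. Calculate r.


r = cov(X,Y) / (SD_X * SD_Y)
r = 268.79 / (16.4 * 16.63)
r = 268.79 / 272.732
r = 0.9855

0.9855


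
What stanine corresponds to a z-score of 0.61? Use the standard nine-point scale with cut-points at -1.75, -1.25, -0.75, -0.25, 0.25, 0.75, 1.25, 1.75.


Stanine boundaries: [-1.75, -1.25, -0.75, -0.25, 0.25, 0.75, 1.25, 1.75]
z = 0.61
Check each boundary:
  z >= -1.75 -> could be stanine 2
  z >= -1.25 -> could be stanine 3
  z >= -0.75 -> could be stanine 4
  z >= -0.25 -> could be stanine 5
  z >= 0.25 -> could be stanine 6
  z < 0.75
  z < 1.25
  z < 1.75
Highest qualifying boundary gives stanine = 6

6


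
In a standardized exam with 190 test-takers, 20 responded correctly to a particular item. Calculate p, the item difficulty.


Item difficulty p = number correct / total examinees
p = 20 / 190
p = 0.1053

0.1053


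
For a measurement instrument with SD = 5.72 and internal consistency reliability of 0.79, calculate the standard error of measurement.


SEM = SD * sqrt(1 - rxx)
SEM = 5.72 * sqrt(1 - 0.79)
SEM = 5.72 * sqrt(0.21) = 5.72 * 0.458258
SEM = 2.6212

2.6212


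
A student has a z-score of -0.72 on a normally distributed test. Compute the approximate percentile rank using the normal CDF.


CDF(z) = 0.5 * (1 + erf(z/sqrt(2)))
erf(-0.5091) = -0.5285
CDF = 0.2358
Percentile rank = 0.2358 * 100 = 23.58

23.58


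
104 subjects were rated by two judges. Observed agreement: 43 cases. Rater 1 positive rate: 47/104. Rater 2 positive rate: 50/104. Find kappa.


P_o = 43/104 = 0.413462
P_e = (47*50 + 57*54) / 10816 = 0.501849
kappa = (P_o - P_e) / (1 - P_e)
kappa = (0.413462 - 0.501849) / (1 - 0.501849)
kappa = -0.1774

-0.1774


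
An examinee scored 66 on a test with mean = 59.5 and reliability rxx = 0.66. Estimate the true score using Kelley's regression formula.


T_est = rxx * X + (1 - rxx) * mean
T_est = 0.66 * 66 + 0.34 * 59.5
T_est = 43.56 + 20.23
T_est = 63.79

63.79


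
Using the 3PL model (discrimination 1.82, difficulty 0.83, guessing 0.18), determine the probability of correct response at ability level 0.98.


logit = 1.82*(0.98 - 0.83) = 0.273
P* = 1/(1 + exp(-0.273)) = 0.5678
P = 0.18 + (1 - 0.18) * 0.5678
P = 0.6456

0.6456


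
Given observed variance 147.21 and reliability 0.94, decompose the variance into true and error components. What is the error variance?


var_true = rxx * var_obs = 0.94 * 147.21 = 138.3774
var_error = var_obs - var_true
var_error = 147.21 - 138.3774
var_error = 8.8326

8.8326


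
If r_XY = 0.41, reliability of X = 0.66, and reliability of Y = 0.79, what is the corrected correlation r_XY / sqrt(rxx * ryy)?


r_corrected = rxy / sqrt(rxx * ryy)
= 0.41 / sqrt(0.66 * 0.79)
= 0.41 / sqrt(0.5214)
= 0.41 / 0.72208
r_corrected = 0.5678

0.5678


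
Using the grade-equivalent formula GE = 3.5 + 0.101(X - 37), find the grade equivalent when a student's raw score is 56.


raw - median = 56 - 37 = 19
slope * diff = 0.101 * 19 = 1.919
GE = 3.5 + 1.919
GE = 5.419

5.419


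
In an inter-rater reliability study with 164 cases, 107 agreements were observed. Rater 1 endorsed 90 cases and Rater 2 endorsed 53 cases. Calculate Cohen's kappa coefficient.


P_o = 107/164 = 0.652439
P_e = (90*53 + 74*111) / 26896 = 0.482748
kappa = (P_o - P_e) / (1 - P_e)
kappa = (0.652439 - 0.482748) / (1 - 0.482748)
kappa = 0.3281

0.3281


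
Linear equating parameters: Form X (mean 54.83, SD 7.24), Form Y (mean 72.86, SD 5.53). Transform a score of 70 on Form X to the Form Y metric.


slope = SD_Y / SD_X = 5.53 / 7.24 ~ 0.7638
intercept = mean_Y - slope * mean_X = 72.86 - (5.53 / 7.24) * 54.83 ~ 30.9802
Y = slope * X + intercept. To avoid rounding drift from the rounded slope/intercept, evaluate the equivalent form Y = mean_Y + SD_Y * (X - mean_X) / SD_X at full precision:
Y = 72.86 + 5.53 * (70 - 54.83) / 7.24
Y = 72.86 + 5.53 * 15.17 / 7.24
Y = 72.86 + 83.8901 / 7.24
Y = 72.86 + 11.587
Y = 84.447

84.447


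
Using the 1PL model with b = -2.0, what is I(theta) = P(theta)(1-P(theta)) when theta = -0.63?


P = 1/(1+exp(-(-0.63--2.0))) = 0.7974
I = P*(1-P) = 0.7974 * 0.2026
I = 0.1616

0.1616


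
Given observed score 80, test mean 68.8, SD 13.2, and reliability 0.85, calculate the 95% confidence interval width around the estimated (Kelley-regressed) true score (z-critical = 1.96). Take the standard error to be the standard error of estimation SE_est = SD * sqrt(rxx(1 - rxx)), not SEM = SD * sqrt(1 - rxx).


True score estimate = 0.85*80 + 0.15*68.8 = 78.32
SE_est = SD * sqrt(rxx * (1 - rxx)) = 13.2 * sqrt(0.85 * 0.15) = 13.2 * sqrt(0.1275) = 4.713343
CI = T_est +/- z * SE_est, so width = 2 * z * SE_est = 2 * 1.96 * 4.713343
Width = 18.4763

18.4763


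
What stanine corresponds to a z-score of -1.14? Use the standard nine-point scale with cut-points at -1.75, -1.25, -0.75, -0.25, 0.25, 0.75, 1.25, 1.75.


Stanine boundaries: [-1.75, -1.25, -0.75, -0.25, 0.25, 0.75, 1.25, 1.75]
z = -1.14
Check each boundary:
  z >= -1.75 -> could be stanine 2
  z >= -1.25 -> could be stanine 3
  z < -0.75
  z < -0.25
  z < 0.25
  z < 0.75
  z < 1.25
  z < 1.75
Highest qualifying boundary gives stanine = 3

3


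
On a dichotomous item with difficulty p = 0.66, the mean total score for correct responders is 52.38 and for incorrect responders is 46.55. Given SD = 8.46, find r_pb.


q = 1 - p = 0.34
rpb = ((M1 - M0) / SD) * sqrt(p * q)
rpb = ((52.38 - 46.55) / 8.46) * sqrt(0.66 * 0.34)
rpb = 0.3264

0.3264


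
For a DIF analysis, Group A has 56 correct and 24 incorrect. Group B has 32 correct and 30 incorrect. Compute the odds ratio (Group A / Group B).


Odds_A = 56/24 = 2.3333
Odds_B = 32/30 = 1.0667
OR = Odds_A / Odds_B = 2.3333 / 1.0667
Exactly, OR = (56 * 30) / (24 * 32) = 1680 / 768
OR = 2.1875

2.1875


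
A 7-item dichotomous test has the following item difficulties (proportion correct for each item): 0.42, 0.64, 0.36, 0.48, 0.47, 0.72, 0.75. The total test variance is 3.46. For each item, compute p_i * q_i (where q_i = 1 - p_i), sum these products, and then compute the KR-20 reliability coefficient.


For each item, compute p_i * q_i:
  Item 1: 0.42 * 0.58 = 0.2436
  Item 2: 0.64 * 0.36 = 0.2304
  Item 3: 0.36 * 0.64 = 0.2304
  Item 4: 0.48 * 0.52 = 0.2496
  Item 5: 0.47 * 0.53 = 0.2491
  Item 6: 0.72 * 0.28 = 0.2016
  Item 7: 0.75 * 0.25 = 0.1875
Sum(p_i * q_i) = 0.2436 + 0.2304 + 0.2304 + 0.2496 + 0.2491 + 0.2016 + 0.1875 = 1.5922
KR-20 = (k/(k-1)) * (1 - Sum(p_i*q_i) / Var_total)
= (7/6) * (1 - 1.5922/3.46)
= 1.1667 * 0.5398
KR-20 = 0.6298

0.6298


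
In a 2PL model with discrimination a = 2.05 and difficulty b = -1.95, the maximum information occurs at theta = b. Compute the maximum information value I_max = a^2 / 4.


For 2PL, max info at theta = b = -1.95
I_max = a^2 / 4 = 2.05^2 / 4
= 4.2025 / 4
I_max = 1.0506

1.0506


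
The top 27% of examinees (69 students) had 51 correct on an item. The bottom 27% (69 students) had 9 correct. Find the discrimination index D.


p_upper = 51/69 = 0.7391
p_lower = 9/69 = 0.1304
D = 0.7391 - 0.1304 = 0.6087

0.6087


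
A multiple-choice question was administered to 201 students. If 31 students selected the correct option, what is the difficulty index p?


Item difficulty p = number correct / total examinees
p = 31 / 201
p = 0.1542

0.1542


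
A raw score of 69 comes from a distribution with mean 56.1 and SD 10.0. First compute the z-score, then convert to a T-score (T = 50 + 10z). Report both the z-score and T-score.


z = (X - mean) / SD = (69 - 56.1) / 10.0
z = 12.9 / 10.0
z = 1.29
T-score = T = 50 + 10z
Carry z at full precision (z = 12.9 / 10.0) into the conversion:
T-score = 50 + 10 * (12.9 / 10.0) = 50 + 129 / 10.0
T-score = 50 + 12.9
T-score = 62.9

62.9


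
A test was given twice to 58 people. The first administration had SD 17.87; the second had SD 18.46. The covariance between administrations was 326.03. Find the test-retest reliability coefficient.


r = cov(X,Y) / (SD_X * SD_Y)
r = 326.03 / (17.87 * 18.46)
r = 326.03 / 329.8802
r = 0.9883

0.9883


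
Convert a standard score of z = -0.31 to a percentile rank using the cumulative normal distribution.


CDF(z) = 0.5 * (1 + erf(z/sqrt(2)))
erf(-0.2192) = -0.2434
CDF = 0.3783
Percentile rank = 0.3783 * 100 = 37.83

37.83


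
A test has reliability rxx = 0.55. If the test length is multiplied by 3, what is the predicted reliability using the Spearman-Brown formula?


r_new = (n * rxx) / (1 + (n-1) * rxx)
r_new = (3 * 0.55) / (1 + 2 * 0.55)
r_new = 1.65 / 2.1
r_new = 0.7857

0.7857


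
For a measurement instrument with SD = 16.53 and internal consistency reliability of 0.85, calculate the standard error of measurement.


SEM = SD * sqrt(1 - rxx)
SEM = 16.53 * sqrt(1 - 0.85)
SEM = 16.53 * sqrt(0.15) = 16.53 * 0.387298
SEM = 6.402

6.402


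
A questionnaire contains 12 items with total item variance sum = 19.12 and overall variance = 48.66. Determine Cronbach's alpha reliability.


alpha = (k/(k-1)) * (1 - sum(si^2)/s_total^2)
= (12/11) * (1 - 19.12/48.66)
alpha = 0.6623

0.6623


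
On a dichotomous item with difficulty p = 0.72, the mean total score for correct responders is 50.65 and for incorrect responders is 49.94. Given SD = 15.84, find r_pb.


q = 1 - p = 0.28
rpb = ((M1 - M0) / SD) * sqrt(p * q)
rpb = ((50.65 - 49.94) / 15.84) * sqrt(0.72 * 0.28)
rpb = 0.0201

0.0201


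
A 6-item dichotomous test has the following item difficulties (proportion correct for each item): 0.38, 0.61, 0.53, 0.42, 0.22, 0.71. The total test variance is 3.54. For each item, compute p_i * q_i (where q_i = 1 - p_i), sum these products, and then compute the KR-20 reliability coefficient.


For each item, compute p_i * q_i:
  Item 1: 0.38 * 0.62 = 0.2356
  Item 2: 0.61 * 0.39 = 0.2379
  Item 3: 0.53 * 0.47 = 0.2491
  Item 4: 0.42 * 0.58 = 0.2436
  Item 5: 0.22 * 0.78 = 0.1716
  Item 6: 0.71 * 0.29 = 0.2059
Sum(p_i * q_i) = 0.2356 + 0.2379 + 0.2491 + 0.2436 + 0.1716 + 0.2059 = 1.3437
KR-20 = (k/(k-1)) * (1 - Sum(p_i*q_i) / Var_total)
= (6/5) * (1 - 1.3437/3.54)
= 1.2 * 0.6204
KR-20 = 0.7445

0.7445


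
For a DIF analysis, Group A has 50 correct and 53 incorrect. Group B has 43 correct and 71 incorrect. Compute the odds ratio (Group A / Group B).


Odds_A = 50/53 = 0.9434
Odds_B = 43/71 = 0.6056
OR = Odds_A / Odds_B = 0.9434 / 0.6056
Exactly, OR = (50 * 71) / (53 * 43) = 3550 / 2279
OR = 1.5577

1.5577


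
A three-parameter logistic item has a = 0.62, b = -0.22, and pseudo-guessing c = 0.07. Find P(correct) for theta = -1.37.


logit = 0.62*(-1.37 - -0.22) = -0.713
P* = 1/(1 + exp(--0.713)) = 0.3289
P = 0.07 + (1 - 0.07) * 0.3289
P = 0.3759

0.3759


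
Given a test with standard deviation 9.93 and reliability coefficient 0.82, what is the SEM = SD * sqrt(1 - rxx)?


SEM = SD * sqrt(1 - rxx)
SEM = 9.93 * sqrt(1 - 0.82)
SEM = 9.93 * sqrt(0.18) = 9.93 * 0.424264
SEM = 4.2129

4.2129


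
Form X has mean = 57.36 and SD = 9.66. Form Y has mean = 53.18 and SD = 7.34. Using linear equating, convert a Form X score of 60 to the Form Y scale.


slope = SD_Y / SD_X = 7.34 / 9.66 ~ 0.7598
intercept = mean_Y - slope * mean_X = 53.18 - (7.34 / 9.66) * 57.36 ~ 9.5959
Y = slope * X + intercept. To avoid rounding drift from the rounded slope/intercept, evaluate the equivalent form Y = mean_Y + SD_Y * (X - mean_X) / SD_X at full precision:
Y = 53.18 + 7.34 * (60 - 57.36) / 9.66
Y = 53.18 + 7.34 * 2.64 / 9.66
Y = 53.18 + 19.3776 / 9.66
Y = 53.18 + 2.006
Y = 55.186

55.186


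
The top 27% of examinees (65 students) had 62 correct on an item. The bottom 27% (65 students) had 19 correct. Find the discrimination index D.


p_upper = 62/65 = 0.9538
p_lower = 19/65 = 0.2923
D = 0.9538 - 0.2923 = 0.6615

0.6615


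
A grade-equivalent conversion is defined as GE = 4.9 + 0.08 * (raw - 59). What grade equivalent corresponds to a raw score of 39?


raw - median = 39 - 59 = -20
slope * diff = 0.08 * -20 = -1.6
GE = 4.9 + -1.6
GE = 3.3

3.3


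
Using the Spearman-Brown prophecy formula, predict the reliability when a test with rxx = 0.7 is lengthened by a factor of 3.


r_new = (n * rxx) / (1 + (n-1) * rxx)
r_new = (3 * 0.7) / (1 + 2 * 0.7)
r_new = 2.1 / 2.4
r_new = 0.875

0.875


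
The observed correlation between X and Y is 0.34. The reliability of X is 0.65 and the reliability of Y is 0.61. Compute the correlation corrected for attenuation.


r_corrected = rxy / sqrt(rxx * ryy)
= 0.34 / sqrt(0.65 * 0.61)
= 0.34 / sqrt(0.3965)
= 0.34 / 0.629682
r_corrected = 0.54

0.54


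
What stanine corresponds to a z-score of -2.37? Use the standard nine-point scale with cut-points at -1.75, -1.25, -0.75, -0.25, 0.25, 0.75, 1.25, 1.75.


Stanine boundaries: [-1.75, -1.25, -0.75, -0.25, 0.25, 0.75, 1.25, 1.75]
z = -2.37
Check each boundary:
  z < -1.75
  z < -1.25
  z < -0.75
  z < -0.25
  z < 0.25
  z < 0.75
  z < 1.25
  z < 1.75
Highest qualifying boundary gives stanine = 1

1


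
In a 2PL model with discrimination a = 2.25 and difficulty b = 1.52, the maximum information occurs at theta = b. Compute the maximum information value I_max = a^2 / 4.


For 2PL, max info at theta = b = 1.52
I_max = a^2 / 4 = 2.25^2 / 4
= 5.0625 / 4
I_max = 1.2656

1.2656


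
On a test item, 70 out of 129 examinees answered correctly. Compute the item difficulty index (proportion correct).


Item difficulty p = number correct / total examinees
p = 70 / 129
p = 0.5426

0.5426


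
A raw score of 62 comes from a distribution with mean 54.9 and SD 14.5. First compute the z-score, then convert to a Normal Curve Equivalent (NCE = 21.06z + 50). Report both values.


z = (X - mean) / SD = (62 - 54.9) / 14.5
z = 7.1 / 14.5
z = 0.4897
NCE = NCE = 21.06z + 50
Carry z at full precision (z = 7.1 / 14.5) into the conversion:
NCE = 21.06 * (7.1 / 14.5) + 50 = 149.526 / 14.5 + 50
NCE = 10.3121 + 50
NCE = 60.3121

60.3121


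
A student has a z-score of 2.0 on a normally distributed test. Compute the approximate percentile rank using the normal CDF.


CDF(z) = 0.5 * (1 + erf(z/sqrt(2)))
erf(1.4142) = 0.9545
CDF = 0.9772
Percentile rank = 0.9772 * 100 = 97.72

97.72


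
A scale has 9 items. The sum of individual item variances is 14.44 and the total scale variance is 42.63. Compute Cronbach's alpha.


alpha = (k/(k-1)) * (1 - sum(si^2)/s_total^2)
= (9/8) * (1 - 14.44/42.63)
alpha = 0.7439

0.7439


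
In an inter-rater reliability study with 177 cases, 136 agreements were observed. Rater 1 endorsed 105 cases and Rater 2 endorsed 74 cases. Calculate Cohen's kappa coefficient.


P_o = 136/177 = 0.768362
P_e = (105*74 + 72*103) / 31329 = 0.484727
kappa = (P_o - P_e) / (1 - P_e)
kappa = (0.768362 - 0.484727) / (1 - 0.484727)
kappa = 0.5505

0.5505


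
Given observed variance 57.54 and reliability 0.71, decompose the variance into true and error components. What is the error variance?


var_true = rxx * var_obs = 0.71 * 57.54 = 40.8534
var_error = var_obs - var_true
var_error = 57.54 - 40.8534
var_error = 16.6866

16.6866


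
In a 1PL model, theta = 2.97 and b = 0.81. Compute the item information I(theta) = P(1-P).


P = 1/(1+exp(-(2.97-0.81))) = 0.8966
I = P*(1-P) = 0.8966 * 0.1034
I = 0.0927

0.0927


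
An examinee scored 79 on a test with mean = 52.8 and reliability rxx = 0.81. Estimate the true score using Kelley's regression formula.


T_est = rxx * X + (1 - rxx) * mean
T_est = 0.81 * 79 + 0.19 * 52.8
T_est = 63.99 + 10.032
T_est = 74.022

74.022


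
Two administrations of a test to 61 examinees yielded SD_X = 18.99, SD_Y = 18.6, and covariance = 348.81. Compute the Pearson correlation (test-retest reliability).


r = cov(X,Y) / (SD_X * SD_Y)
r = 348.81 / (18.99 * 18.6)
r = 348.81 / 353.214
r = 0.9875

0.9875


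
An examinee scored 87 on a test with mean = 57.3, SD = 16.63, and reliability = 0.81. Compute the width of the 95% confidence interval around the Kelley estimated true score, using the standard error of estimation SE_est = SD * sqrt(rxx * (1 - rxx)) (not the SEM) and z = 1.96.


True score estimate = 0.81*87 + 0.19*57.3 = 81.357
SE_est = SD * sqrt(rxx * (1 - rxx)) = 16.63 * sqrt(0.81 * 0.19) = 16.63 * sqrt(0.1539) = 6.523964
CI = T_est +/- z * SE_est, so width = 2 * z * SE_est = 2 * 1.96 * 6.523964
Width = 25.5739

25.5739


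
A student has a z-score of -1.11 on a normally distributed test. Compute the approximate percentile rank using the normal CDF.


CDF(z) = 0.5 * (1 + erf(z/sqrt(2)))
erf(-0.7849) = -0.733
CDF = 0.1335
Percentile rank = 0.1335 * 100 = 13.35

13.35


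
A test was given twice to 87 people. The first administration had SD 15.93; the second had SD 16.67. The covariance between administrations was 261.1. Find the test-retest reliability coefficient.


r = cov(X,Y) / (SD_X * SD_Y)
r = 261.1 / (15.93 * 16.67)
r = 261.1 / 265.5531
r = 0.9832

0.9832


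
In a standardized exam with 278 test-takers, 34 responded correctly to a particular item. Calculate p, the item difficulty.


Item difficulty p = number correct / total examinees
p = 34 / 278
p = 0.1223

0.1223


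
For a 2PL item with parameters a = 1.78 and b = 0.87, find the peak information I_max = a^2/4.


For 2PL, max info at theta = b = 0.87
I_max = a^2 / 4 = 1.78^2 / 4
= 3.1684 / 4
I_max = 0.7921

0.7921


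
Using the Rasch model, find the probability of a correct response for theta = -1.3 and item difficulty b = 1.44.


theta - b = -1.3 - 1.44 = -2.74
exp(-(theta - b)) = exp(2.74) = 15.487
P = 1 / (1 + 15.487)
P = 0.0607

0.0607


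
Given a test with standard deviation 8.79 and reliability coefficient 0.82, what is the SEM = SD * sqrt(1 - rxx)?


SEM = SD * sqrt(1 - rxx)
SEM = 8.79 * sqrt(1 - 0.82)
SEM = 8.79 * sqrt(0.18) = 8.79 * 0.424264
SEM = 3.7293

3.7293


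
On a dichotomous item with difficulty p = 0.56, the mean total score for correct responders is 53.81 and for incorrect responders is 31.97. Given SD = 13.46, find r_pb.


q = 1 - p = 0.44
rpb = ((M1 - M0) / SD) * sqrt(p * q)
rpb = ((53.81 - 31.97) / 13.46) * sqrt(0.56 * 0.44)
rpb = 0.8054

0.8054


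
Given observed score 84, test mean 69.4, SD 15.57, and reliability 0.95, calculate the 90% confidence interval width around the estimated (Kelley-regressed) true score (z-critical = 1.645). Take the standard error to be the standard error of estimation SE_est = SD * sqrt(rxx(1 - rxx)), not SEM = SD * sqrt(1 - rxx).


True score estimate = 0.95*84 + 0.05*69.4 = 83.27
SE_est = SD * sqrt(rxx * (1 - rxx)) = 15.57 * sqrt(0.95 * 0.05) = 15.57 * sqrt(0.0475) = 3.393403
CI = T_est +/- z * SE_est, so width = 2 * z * SE_est = 2 * 1.645 * 3.393403
Width = 11.1643

11.1643


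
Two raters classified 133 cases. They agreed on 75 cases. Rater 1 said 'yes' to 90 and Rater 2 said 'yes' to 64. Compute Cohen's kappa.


P_o = 75/133 = 0.56391
P_e = (90*64 + 43*69) / 17689 = 0.493357
kappa = (P_o - P_e) / (1 - P_e)
kappa = (0.56391 - 0.493357) / (1 - 0.493357)
kappa = 0.1393

0.1393


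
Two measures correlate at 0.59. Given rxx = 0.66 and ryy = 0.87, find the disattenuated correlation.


r_corrected = rxy / sqrt(rxx * ryy)
= 0.59 / sqrt(0.66 * 0.87)
= 0.59 / sqrt(0.5742)
= 0.59 / 0.75776
r_corrected = 0.7786

0.7786


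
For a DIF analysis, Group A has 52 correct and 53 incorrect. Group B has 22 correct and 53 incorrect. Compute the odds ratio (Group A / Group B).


Odds_A = 52/53 = 0.9811
Odds_B = 22/53 = 0.4151
OR = Odds_A / Odds_B = 0.9811 / 0.4151
Exactly, OR = (52 * 53) / (53 * 22) = 2756 / 1166
OR = 2.3636

2.3636


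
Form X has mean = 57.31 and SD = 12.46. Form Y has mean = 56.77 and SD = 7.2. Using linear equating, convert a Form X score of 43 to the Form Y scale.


slope = SD_Y / SD_X = 7.2 / 12.46 ~ 0.5778
intercept = mean_Y - slope * mean_X = 56.77 - (7.2 / 12.46) * 57.31 ~ 23.6535
Y = slope * X + intercept. To avoid rounding drift from the rounded slope/intercept, evaluate the equivalent form Y = mean_Y + SD_Y * (X - mean_X) / SD_X at full precision:
Y = 56.77 + 7.2 * (43 - 57.31) / 12.46
Y = 56.77 - 7.2 * 14.31 / 12.46
Y = 56.77 - 103.032 / 12.46
Y = 56.77 - 8.269
Y = 48.501

48.501


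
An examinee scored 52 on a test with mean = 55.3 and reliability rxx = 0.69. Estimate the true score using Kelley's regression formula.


T_est = rxx * X + (1 - rxx) * mean
T_est = 0.69 * 52 + 0.31 * 55.3
T_est = 35.88 + 17.143
T_est = 53.023

53.023


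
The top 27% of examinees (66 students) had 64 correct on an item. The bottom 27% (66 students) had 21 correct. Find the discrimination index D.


p_upper = 64/66 = 0.9697
p_lower = 21/66 = 0.3182
D = 0.9697 - 0.3182 = 0.6515

0.6515


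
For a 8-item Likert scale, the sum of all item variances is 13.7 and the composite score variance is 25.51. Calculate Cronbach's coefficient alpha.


alpha = (k/(k-1)) * (1 - sum(si^2)/s_total^2)
= (8/7) * (1 - 13.7/25.51)
alpha = 0.5291

0.5291


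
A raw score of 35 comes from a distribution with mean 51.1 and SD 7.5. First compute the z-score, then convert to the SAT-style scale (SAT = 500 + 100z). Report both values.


z = (X - mean) / SD = (35 - 51.1) / 7.5
z = -16.1 / 7.5
z = -2.1467
SAT-scale = SAT = 500 + 100z
Carry z at full precision (z = -16.1 / 7.5) into the conversion:
SAT-scale = 500 + 100 * (-16.1 / 7.5) = 500 + -1610 / 7.5
SAT-scale = 500 + -214.6667
SAT-scale = 285.3333

285.3333


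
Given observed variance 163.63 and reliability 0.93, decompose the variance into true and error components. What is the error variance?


var_true = rxx * var_obs = 0.93 * 163.63 = 152.1759
var_error = var_obs - var_true
var_error = 163.63 - 152.1759
var_error = 11.4541

11.4541


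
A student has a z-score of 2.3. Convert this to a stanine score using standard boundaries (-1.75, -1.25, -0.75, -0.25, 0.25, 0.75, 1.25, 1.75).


Stanine boundaries: [-1.75, -1.25, -0.75, -0.25, 0.25, 0.75, 1.25, 1.75]
z = 2.3
Check each boundary:
  z >= -1.75 -> could be stanine 2
  z >= -1.25 -> could be stanine 3
  z >= -0.75 -> could be stanine 4
  z >= -0.25 -> could be stanine 5
  z >= 0.25 -> could be stanine 6
  z >= 0.75 -> could be stanine 7
  z >= 1.25 -> could be stanine 8
  z >= 1.75 -> could be stanine 9
Highest qualifying boundary gives stanine = 9

9


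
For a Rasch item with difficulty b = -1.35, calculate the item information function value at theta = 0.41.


P = 1/(1+exp(-(0.41--1.35))) = 0.8532
I = P*(1-P) = 0.8532 * 0.1468
I = 0.1252

0.1252


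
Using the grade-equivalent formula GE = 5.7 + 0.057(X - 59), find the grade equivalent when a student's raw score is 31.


raw - median = 31 - 59 = -28
slope * diff = 0.057 * -28 = -1.596
GE = 5.7 + -1.596
GE = 4.104

4.104


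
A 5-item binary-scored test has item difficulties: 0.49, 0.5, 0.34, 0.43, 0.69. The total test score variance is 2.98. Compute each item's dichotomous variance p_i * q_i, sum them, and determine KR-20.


For each item, compute p_i * q_i:
  Item 1: 0.49 * 0.51 = 0.2499
  Item 2: 0.5 * 0.5 = 0.25
  Item 3: 0.34 * 0.66 = 0.2244
  Item 4: 0.43 * 0.57 = 0.2451
  Item 5: 0.69 * 0.31 = 0.2139
Sum(p_i * q_i) = 0.2499 + 0.25 + 0.2244 + 0.2451 + 0.2139 = 1.1833
KR-20 = (k/(k-1)) * (1 - Sum(p_i*q_i) / Var_total)
= (5/4) * (1 - 1.1833/2.98)
= 1.25 * 0.6029
KR-20 = 0.7536

0.7536


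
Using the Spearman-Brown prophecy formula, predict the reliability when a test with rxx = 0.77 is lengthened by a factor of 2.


r_new = (n * rxx) / (1 + (n-1) * rxx)
r_new = (2 * 0.77) / (1 + 1 * 0.77)
r_new = 1.54 / 1.77
r_new = 0.8701

0.8701


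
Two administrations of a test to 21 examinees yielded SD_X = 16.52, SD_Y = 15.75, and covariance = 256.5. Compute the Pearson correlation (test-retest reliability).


r = cov(X,Y) / (SD_X * SD_Y)
r = 256.5 / (16.52 * 15.75)
r = 256.5 / 260.19
r = 0.9858

0.9858


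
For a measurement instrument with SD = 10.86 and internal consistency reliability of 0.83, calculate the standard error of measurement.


SEM = SD * sqrt(1 - rxx)
SEM = 10.86 * sqrt(1 - 0.83)
SEM = 10.86 * sqrt(0.17) = 10.86 * 0.412311
SEM = 4.4777

4.4777


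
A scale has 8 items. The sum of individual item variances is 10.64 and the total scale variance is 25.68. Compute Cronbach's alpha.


alpha = (k/(k-1)) * (1 - sum(si^2)/s_total^2)
= (8/7) * (1 - 10.64/25.68)
alpha = 0.6693

0.6693


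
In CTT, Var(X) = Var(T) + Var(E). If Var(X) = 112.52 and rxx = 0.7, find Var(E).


var_true = rxx * var_obs = 0.7 * 112.52 = 78.764
var_error = var_obs - var_true
var_error = 112.52 - 78.764
var_error = 33.756

33.756


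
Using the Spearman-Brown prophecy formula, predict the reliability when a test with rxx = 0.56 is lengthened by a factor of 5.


r_new = (n * rxx) / (1 + (n-1) * rxx)
r_new = (5 * 0.56) / (1 + 4 * 0.56)
r_new = 2.8 / 3.24
r_new = 0.8642

0.8642


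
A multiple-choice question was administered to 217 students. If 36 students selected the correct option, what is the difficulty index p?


Item difficulty p = number correct / total examinees
p = 36 / 217
p = 0.1659

0.1659


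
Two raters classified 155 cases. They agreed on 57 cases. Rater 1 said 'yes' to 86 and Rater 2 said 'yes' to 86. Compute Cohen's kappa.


P_o = 57/155 = 0.367742
P_e = (86*86 + 69*69) / 24025 = 0.506015
kappa = (P_o - P_e) / (1 - P_e)
kappa = (0.367742 - 0.506015) / (1 - 0.506015)
kappa = -0.2799

-0.2799


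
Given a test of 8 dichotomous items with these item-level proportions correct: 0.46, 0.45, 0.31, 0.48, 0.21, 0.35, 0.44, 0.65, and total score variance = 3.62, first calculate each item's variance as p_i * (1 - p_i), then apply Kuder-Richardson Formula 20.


For each item, compute p_i * q_i:
  Item 1: 0.46 * 0.54 = 0.2484
  Item 2: 0.45 * 0.55 = 0.2475
  Item 3: 0.31 * 0.69 = 0.2139
  Item 4: 0.48 * 0.52 = 0.2496
  Item 5: 0.21 * 0.79 = 0.1659
  Item 6: 0.35 * 0.65 = 0.2275
  Item 7: 0.44 * 0.56 = 0.2464
  Item 8: 0.65 * 0.35 = 0.2275
Sum(p_i * q_i) = 0.2484 + 0.2475 + 0.2139 + 0.2496 + 0.1659 + 0.2275 + 0.2464 + 0.2275 = 1.8267
KR-20 = (k/(k-1)) * (1 - Sum(p_i*q_i) / Var_total)
= (8/7) * (1 - 1.8267/3.62)
= 1.1429 * 0.4954
KR-20 = 0.5662

0.5662


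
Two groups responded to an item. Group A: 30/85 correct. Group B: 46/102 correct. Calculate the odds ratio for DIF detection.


Odds_A = 30/55 = 0.5455
Odds_B = 46/56 = 0.8214
OR = Odds_A / Odds_B = 0.5455 / 0.8214
Exactly, OR = (30 * 56) / (55 * 46) = 1680 / 2530
OR = 0.664

0.664


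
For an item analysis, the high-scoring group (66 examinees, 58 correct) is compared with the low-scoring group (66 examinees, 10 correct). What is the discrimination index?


p_upper = 58/66 = 0.8788
p_lower = 10/66 = 0.1515
D = 0.8788 - 0.1515 = 0.7273

0.7273


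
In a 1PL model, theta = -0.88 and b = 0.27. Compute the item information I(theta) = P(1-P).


P = 1/(1+exp(-(-0.88-0.27))) = 0.2405
I = P*(1-P) = 0.2405 * 0.7595
I = 0.1827

0.1827
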